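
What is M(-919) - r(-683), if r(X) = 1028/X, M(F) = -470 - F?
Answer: 307695/683 ≈ 450.50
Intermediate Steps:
M(-919) - r(-683) = (-470 - 1*(-919)) - 1028/(-683) = (-470 + 919) - 1028*(-1)/683 = 449 - 1*(-1028/683) = 449 + 1028/683 = 307695/683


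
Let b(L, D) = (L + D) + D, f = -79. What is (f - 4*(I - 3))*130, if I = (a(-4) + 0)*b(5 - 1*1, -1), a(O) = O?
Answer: -4550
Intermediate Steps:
b(L, D) = L + 2*D (b(L, D) = (D + L) + D = L + 2*D)
I = -8 (I = (-4 + 0)*((5 - 1*1) + 2*(-1)) = -4*((5 - 1) - 2) = -4*(4 - 2) = -4*2 = -8)
(f - 4*(I - 3))*130 = (-79 - 4*(-8 - 3))*130 = (-79 - 4*(-11))*130 = (-79 + 44)*130 = -35*130 = -4550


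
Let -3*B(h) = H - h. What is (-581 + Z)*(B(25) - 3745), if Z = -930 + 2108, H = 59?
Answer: -2242531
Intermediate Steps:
B(h) = -59/3 + h/3 (B(h) = -(59 - h)/3 = -59/3 + h/3)
Z = 1178
(-581 + Z)*(B(25) - 3745) = (-581 + 1178)*((-59/3 + (⅓)*25) - 3745) = 597*((-59/3 + 25/3) - 3745) = 597*(-34/3 - 3745) = 597*(-11269/3) = -2242531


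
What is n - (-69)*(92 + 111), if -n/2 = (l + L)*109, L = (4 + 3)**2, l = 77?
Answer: -13461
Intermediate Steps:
L = 49 (L = 7**2 = 49)
n = -27468 (n = -2*(77 + 49)*109 = -252*109 = -2*13734 = -27468)
n - (-69)*(92 + 111) = -27468 - (-69)*(92 + 111) = -27468 - (-69)*203 = -27468 - 1*(-14007) = -27468 + 14007 = -13461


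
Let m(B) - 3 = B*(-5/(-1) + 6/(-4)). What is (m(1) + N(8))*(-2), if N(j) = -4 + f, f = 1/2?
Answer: -6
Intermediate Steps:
f = ½ ≈ 0.50000
m(B) = 3 + 7*B/2 (m(B) = 3 + B*(-5/(-1) + 6/(-4)) = 3 + B*(-5*(-1) + 6*(-¼)) = 3 + B*(5 - 3/2) = 3 + B*(7/2) = 3 + 7*B/2)
N(j) = -7/2 (N(j) = -4 + ½ = -7/2)
(m(1) + N(8))*(-2) = ((3 + (7/2)*1) - 7/2)*(-2) = ((3 + 7/2) - 7/2)*(-2) = (13/2 - 7/2)*(-2) = 3*(-2) = -6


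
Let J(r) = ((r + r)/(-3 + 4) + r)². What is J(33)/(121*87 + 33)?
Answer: 297/320 ≈ 0.92813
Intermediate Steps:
J(r) = 9*r² (J(r) = ((2*r)/1 + r)² = ((2*r)*1 + r)² = (2*r + r)² = (3*r)² = 9*r²)
J(33)/(121*87 + 33) = (9*33²)/(121*87 + 33) = (9*1089)/(10527 + 33) = 9801/10560 = 9801*(1/10560) = 297/320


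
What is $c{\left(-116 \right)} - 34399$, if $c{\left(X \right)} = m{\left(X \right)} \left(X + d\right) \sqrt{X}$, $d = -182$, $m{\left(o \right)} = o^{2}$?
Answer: $-34399 - 8019776 i \sqrt{29} \approx -34399.0 - 4.3188 \cdot 10^{7} i$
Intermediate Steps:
$c{\left(X \right)} = X^{\frac{5}{2}} \left(-182 + X\right)$ ($c{\left(X \right)} = X^{2} \left(X - 182\right) \sqrt{X} = X^{2} \left(-182 + X\right) \sqrt{X} = X^{\frac{5}{2}} \left(-182 + X\right)$)
$c{\left(-116 \right)} - 34399 = \left(-116\right)^{\frac{5}{2}} \left(-182 - 116\right) - 34399 = 26912 i \sqrt{29} \left(-298\right) - 34399 = - 8019776 i \sqrt{29} - 34399 = -34399 - 8019776 i \sqrt{29}$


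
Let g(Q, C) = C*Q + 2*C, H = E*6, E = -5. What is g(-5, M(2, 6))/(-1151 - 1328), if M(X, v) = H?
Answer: -90/2479 ≈ -0.036305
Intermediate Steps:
H = -30 (H = -5*6 = -30)
M(X, v) = -30
g(Q, C) = 2*C + C*Q
g(-5, M(2, 6))/(-1151 - 1328) = (-30*(2 - 5))/(-1151 - 1328) = (-30*(-3))/(-2479) = -1/2479*90 = -90/2479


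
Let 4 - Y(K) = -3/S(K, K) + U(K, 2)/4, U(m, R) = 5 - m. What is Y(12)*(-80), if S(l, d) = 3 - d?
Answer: -1300/3 ≈ -433.33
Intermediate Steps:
Y(K) = 11/4 + 3/(3 - K) + K/4 (Y(K) = 4 - (-3/(3 - K) + (5 - K)/4) = 4 - (-3/(3 - K) + (5 - K)*(¼)) = 4 - (-3/(3 - K) + (5/4 - K/4)) = 4 - (5/4 - 3/(3 - K) - K/4) = 4 + (-5/4 + 3/(3 - K) + K/4) = 11/4 + 3/(3 - K) + K/4)
Y(12)*(-80) = ((-12 + (-3 + 12)*(11 + 12))/(4*(-3 + 12)))*(-80) = ((¼)*(-12 + 9*23)/9)*(-80) = ((¼)*(⅑)*(-12 + 207))*(-80) = ((¼)*(⅑)*195)*(-80) = (65/12)*(-80) = -1300/3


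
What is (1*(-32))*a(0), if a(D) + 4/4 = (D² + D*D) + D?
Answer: 32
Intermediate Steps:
a(D) = -1 + D + 2*D² (a(D) = -1 + ((D² + D*D) + D) = -1 + ((D² + D²) + D) = -1 + (2*D² + D) = -1 + (D + 2*D²) = -1 + D + 2*D²)
(1*(-32))*a(0) = (1*(-32))*(-1 + 0 + 2*0²) = -32*(-1 + 0 + 2*0) = -32*(-1 + 0 + 0) = -32*(-1) = 32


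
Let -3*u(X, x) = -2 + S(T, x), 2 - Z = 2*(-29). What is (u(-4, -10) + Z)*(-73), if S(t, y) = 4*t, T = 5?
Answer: -3942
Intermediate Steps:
Z = 60 (Z = 2 - 2*(-29) = 2 - 1*(-58) = 2 + 58 = 60)
u(X, x) = -6 (u(X, x) = -(-2 + 4*5)/3 = -(-2 + 20)/3 = -⅓*18 = -6)
(u(-4, -10) + Z)*(-73) = (-6 + 60)*(-73) = 54*(-73) = -3942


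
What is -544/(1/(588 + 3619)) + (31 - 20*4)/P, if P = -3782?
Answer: -8655515407/3782 ≈ -2.2886e+6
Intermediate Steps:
-544/(1/(588 + 3619)) + (31 - 20*4)/P = -544/(1/(588 + 3619)) + (31 - 20*4)/(-3782) = -544/(1/4207) + (31 - 80)*(-1/3782) = -544/1/4207 - 49*(-1/3782) = -544*4207 + 49/3782 = -2288608 + 49/3782 = -8655515407/3782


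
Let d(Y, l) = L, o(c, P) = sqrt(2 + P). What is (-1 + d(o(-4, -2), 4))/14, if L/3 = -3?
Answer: -5/7 ≈ -0.71429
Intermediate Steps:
L = -9 (L = 3*(-3) = -9)
d(Y, l) = -9
(-1 + d(o(-4, -2), 4))/14 = (-1 - 9)/14 = -10*1/14 = -5/7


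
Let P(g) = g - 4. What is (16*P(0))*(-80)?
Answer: 5120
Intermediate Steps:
P(g) = -4 + g
(16*P(0))*(-80) = (16*(-4 + 0))*(-80) = (16*(-4))*(-80) = -64*(-80) = 5120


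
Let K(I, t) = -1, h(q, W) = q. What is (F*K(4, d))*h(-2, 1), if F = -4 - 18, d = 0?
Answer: -44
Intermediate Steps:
F = -22
(F*K(4, d))*h(-2, 1) = -22*(-1)*(-2) = 22*(-2) = -44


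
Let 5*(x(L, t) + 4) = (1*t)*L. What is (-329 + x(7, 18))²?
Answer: 2368521/25 ≈ 94741.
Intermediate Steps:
x(L, t) = -4 + L*t/5 (x(L, t) = -4 + ((1*t)*L)/5 = -4 + (t*L)/5 = -4 + (L*t)/5 = -4 + L*t/5)
(-329 + x(7, 18))² = (-329 + (-4 + (⅕)*7*18))² = (-329 + (-4 + 126/5))² = (-329 + 106/5)² = (-1539/5)² = 2368521/25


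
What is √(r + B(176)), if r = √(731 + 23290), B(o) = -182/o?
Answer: √(-2002 + 5808*√2669)/44 ≈ 12.408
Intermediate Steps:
r = 3*√2669 (r = √24021 = 3*√2669 ≈ 154.99)
√(r + B(176)) = √(3*√2669 - 182/176) = √(3*√2669 - 182*1/176) = √(3*√2669 - 91/88) = √(-91/88 + 3*√2669)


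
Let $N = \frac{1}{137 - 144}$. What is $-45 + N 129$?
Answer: $- \frac{444}{7} \approx -63.429$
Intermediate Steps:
$N = - \frac{1}{7}$ ($N = \frac{1}{-7} = - \frac{1}{7} \approx -0.14286$)
$-45 + N 129 = -45 - \frac{129}{7} = - \frac{444}{7}$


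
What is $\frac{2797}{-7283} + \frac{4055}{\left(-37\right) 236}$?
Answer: $- \frac{53955969}{63595156} \approx -0.84843$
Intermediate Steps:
$\frac{2797}{-7283} + \frac{4055}{\left(-37\right) 236} = 2797 \left(- \frac{1}{7283}\right) + \frac{4055}{-8732} = - \frac{2797}{7283} + 4055 \left(- \frac{1}{8732}\right) = - \frac{2797}{7283} - \frac{4055}{8732} = - \frac{53955969}{63595156}$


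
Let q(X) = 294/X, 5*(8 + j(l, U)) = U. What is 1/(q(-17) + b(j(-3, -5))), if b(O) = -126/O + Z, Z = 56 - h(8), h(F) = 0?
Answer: 17/896 ≈ 0.018973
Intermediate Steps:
Z = 56 (Z = 56 - 1*0 = 56 + 0 = 56)
j(l, U) = -8 + U/5
b(O) = 56 - 126/O (b(O) = -126/O + 56 = 56 - 126/O)
1/(q(-17) + b(j(-3, -5))) = 1/(294/(-17) + (56 - 126/(-8 + (1/5)*(-5)))) = 1/(294*(-1/17) + (56 - 126/(-8 - 1))) = 1/(-294/17 + (56 - 126/(-9))) = 1/(-294/17 + (56 - 126*(-1/9))) = 1/(-294/17 + (56 + 14)) = 1/(-294/17 + 70) = 1/(896/17) = 17/896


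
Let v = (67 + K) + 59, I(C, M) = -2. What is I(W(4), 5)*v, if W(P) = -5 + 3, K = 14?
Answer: -280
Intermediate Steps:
W(P) = -2
v = 140 (v = (67 + 14) + 59 = 81 + 59 = 140)
I(W(4), 5)*v = -2*140 = -280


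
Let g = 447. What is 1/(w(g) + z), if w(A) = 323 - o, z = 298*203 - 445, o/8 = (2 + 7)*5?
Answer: 1/60012 ≈ 1.6663e-5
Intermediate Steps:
o = 360 (o = 8*((2 + 7)*5) = 8*(9*5) = 8*45 = 360)
z = 60049 (z = 60494 - 445 = 60049)
w(A) = -37 (w(A) = 323 - 1*360 = 323 - 360 = -37)
1/(w(g) + z) = 1/(-37 + 60049) = 1/60012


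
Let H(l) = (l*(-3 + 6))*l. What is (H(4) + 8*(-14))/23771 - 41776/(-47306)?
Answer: 70716408/80322209 ≈ 0.88041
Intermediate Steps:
H(l) = 3*l² (H(l) = (l*3)*l = (3*l)*l = 3*l²)
(H(4) + 8*(-14))/23771 - 41776/(-47306) = (3*4² + 8*(-14))/23771 - 41776/(-47306) = (3*16 - 112)*(1/23771) - 41776*(-1/47306) = (48 - 112)*(1/23771) + 2984/3379 = -64*1/23771 + 2984/3379 = -64/23771 + 2984/3379 = 70716408/80322209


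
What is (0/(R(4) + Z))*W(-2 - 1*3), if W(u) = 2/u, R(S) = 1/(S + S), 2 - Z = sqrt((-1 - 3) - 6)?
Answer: 0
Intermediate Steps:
Z = 2 - I*sqrt(10) (Z = 2 - sqrt((-1 - 3) - 6) = 2 - sqrt(-4 - 6) = 2 - sqrt(-10) = 2 - I*sqrt(10) ≈ 2.0 - 3.1623*I)
R(S) = 1/(2*S)
(0/(R(4) + Z))*W(-2 - 1*3) = (0/((1/2)/4 + (2 - I*sqrt(10))))*(2/(-2 - 1*3)) = (0/((1/2)*(1/4) + (2 - I*sqrt(10))))*(2/(-2 - 3)) = (0/(1/8 + (2 - I*sqrt(10))))*(2/(-5)) = (0/(17/8 - I*sqrt(10)))*(2*(-1/5)) = 0*(-2/5) = 0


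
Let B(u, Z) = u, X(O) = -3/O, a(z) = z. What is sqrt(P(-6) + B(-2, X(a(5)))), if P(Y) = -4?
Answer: I*sqrt(6) ≈ 2.4495*I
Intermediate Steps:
sqrt(P(-6) + B(-2, X(a(5)))) = sqrt(-4 - 2) = sqrt(-6) = I*sqrt(6)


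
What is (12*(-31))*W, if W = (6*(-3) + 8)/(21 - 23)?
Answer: -1860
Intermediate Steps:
W = 5 (W = (-18 + 8)/(-2) = -10*(-½) = 5)
(12*(-31))*W = (12*(-31))*5 = -372*5 = -1860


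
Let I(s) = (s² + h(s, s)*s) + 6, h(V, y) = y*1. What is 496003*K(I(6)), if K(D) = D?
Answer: 38688234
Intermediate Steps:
h(V, y) = y
I(s) = 6 + 2*s² (I(s) = (s² + s*s) + 6 = (s² + s²) + 6 = 2*s² + 6 = 6 + 2*s²)
496003*K(I(6)) = 496003*(6 + 2*6²) = 496003*(6 + 2*36) = 496003*(6 + 72) = 496003*78 = 38688234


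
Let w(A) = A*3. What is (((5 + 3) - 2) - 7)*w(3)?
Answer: -9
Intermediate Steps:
w(A) = 3*A
(((5 + 3) - 2) - 7)*w(3) = (((5 + 3) - 2) - 7)*(3*3) = ((8 - 2) - 7)*9 = (6 - 7)*9 = -1*9 = -9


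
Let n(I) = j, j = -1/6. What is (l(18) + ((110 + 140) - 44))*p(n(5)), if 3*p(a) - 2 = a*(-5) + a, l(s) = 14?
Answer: 1760/9 ≈ 195.56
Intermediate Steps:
j = -⅙ (j = -1*⅙ = -⅙ ≈ -0.16667)
n(I) = -⅙
p(a) = ⅔ - 4*a/3 (p(a) = ⅔ + (a*(-5) + a)/3 = ⅔ + (-5*a + a)/3 = ⅔ + (-4*a)/3 = ⅔ - 4*a/3)
(l(18) + ((110 + 140) - 44))*p(n(5)) = (14 + ((110 + 140) - 44))*(⅔ - 4/3*(-⅙)) = (14 + (250 - 44))*(⅔ + 2/9) = (14 + 206)*(8/9) = 220*(8/9) = 1760/9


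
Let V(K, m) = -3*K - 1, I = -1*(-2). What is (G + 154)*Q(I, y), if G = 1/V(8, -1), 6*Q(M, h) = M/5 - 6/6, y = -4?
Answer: -3849/250 ≈ -15.396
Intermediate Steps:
I = 2
Q(M, h) = -⅙ + M/30 (Q(M, h) = (M/5 - 6/6)/6 = (M*(⅕) - 6*⅙)/6 = (M/5 - 1)/6 = (-1 + M/5)/6 = -⅙ + M/30)
V(K, m) = -1 - 3*K
G = -1/25 (G = 1/(-1 - 3*8) = 1/(-1 - 24) = 1/(-25) = -1/25 ≈ -0.040000)
(G + 154)*Q(I, y) = (-1/25 + 154)*(-⅙ + (1/30)*2) = 3849*(-⅙ + 1/15)/25 = (3849/25)*(-⅒) = -3849/250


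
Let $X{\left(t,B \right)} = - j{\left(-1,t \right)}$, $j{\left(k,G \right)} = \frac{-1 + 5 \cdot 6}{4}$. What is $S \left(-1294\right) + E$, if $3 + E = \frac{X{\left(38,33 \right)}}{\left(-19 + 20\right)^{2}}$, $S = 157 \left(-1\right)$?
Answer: $\frac{812591}{4} \approx 2.0315 \cdot 10^{5}$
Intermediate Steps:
$S = -157$
$j{\left(k,G \right)} = \frac{29}{4}$ ($j{\left(k,G \right)} = \left(-1 + 30\right) \frac{1}{4} = 29 \cdot \frac{1}{4} = \frac{29}{4}$)
$X{\left(t,B \right)} = - \frac{29}{4}$ ($X{\left(t,B \right)} = \left(-1\right) \frac{29}{4} = - \frac{29}{4}$)
$E = - \frac{41}{4}$ ($E = -3 - \frac{29}{4 \left(-19 + 20\right)^{2}} = -3 - \frac{29}{4 \cdot 1^{2}} = -3 - \frac{29}{4 \cdot 1} = -3 - \frac{29}{4} = - \frac{41}{4} \approx -10.25$)
$S \left(-1294\right) + E = \left(-157\right) \left(-1294\right) - \frac{41}{4} = 203158 - \frac{41}{4} = \frac{812591}{4}$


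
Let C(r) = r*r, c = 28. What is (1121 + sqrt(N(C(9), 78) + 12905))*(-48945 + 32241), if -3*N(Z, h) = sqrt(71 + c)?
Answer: -18725184 - 16704*sqrt(12905 - sqrt(11)) ≈ -2.0623e+7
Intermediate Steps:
C(r) = r**2
N(Z, h) = -sqrt(11) (N(Z, h) = -sqrt(71 + 28)/3 = -sqrt(11))
(1121 + sqrt(N(C(9), 78) + 12905))*(-48945 + 32241) = (1121 + sqrt(-sqrt(11) + 12905))*(-48945 + 32241) = (1121 + sqrt(12905 - sqrt(11)))*(-16704) = -18725184 - 16704*sqrt(12905 - sqrt(11))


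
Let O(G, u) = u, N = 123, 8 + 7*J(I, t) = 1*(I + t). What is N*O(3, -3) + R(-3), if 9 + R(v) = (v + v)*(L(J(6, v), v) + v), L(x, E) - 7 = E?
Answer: -384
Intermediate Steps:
J(I, t) = -8/7 + I/7 + t/7 (J(I, t) = -8/7 + (1*(I + t))/7 = -8/7 + (I + t)/7 = -8/7 + (I/7 + t/7) = -8/7 + I/7 + t/7)
L(x, E) = 7 + E
R(v) = -9 + 2*v*(7 + 2*v) (R(v) = -9 + (v + v)*((7 + v) + v) = -9 + (2*v)*(7 + 2*v) = -9 + 2*v*(7 + 2*v))
N*O(3, -3) + R(-3) = 123*(-3) + (-9 + 4*(-3)² + 14*(-3)) = -369 + (-9 + 4*9 - 42) = -369 + (-9 + 36 - 42) = -369 - 15 = -384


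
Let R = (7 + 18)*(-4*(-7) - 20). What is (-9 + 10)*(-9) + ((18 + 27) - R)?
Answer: -164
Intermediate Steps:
R = 200 (R = 25*(28 - 20) = 25*8 = 200)
(-9 + 10)*(-9) + ((18 + 27) - R) = (-9 + 10)*(-9) + ((18 + 27) - 1*200) = 1*(-9) + (45 - 200) = -9 - 155 = -164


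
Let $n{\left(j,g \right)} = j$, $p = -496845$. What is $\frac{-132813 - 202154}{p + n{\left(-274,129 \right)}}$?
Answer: $\frac{334967}{497119} \approx 0.67382$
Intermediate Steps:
$\frac{-132813 - 202154}{p + n{\left(-274,129 \right)}} = \frac{-132813 - 202154}{-496845 - 274} = - \frac{334967}{-497119} = \left(-334967\right) \left(- \frac{1}{497119}\right) = \frac{334967}{497119}$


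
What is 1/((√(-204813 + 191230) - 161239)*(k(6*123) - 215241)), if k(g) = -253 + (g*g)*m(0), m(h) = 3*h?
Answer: 161239/5602419197539776 + 17*I*√47/5602419197539776 ≈ 2.878e-11 + 2.0803e-14*I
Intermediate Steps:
k(g) = -253 (k(g) = -253 + (g*g)*(3*0) = -253 + g²*0 = -253 + 0 = -253)
1/((√(-204813 + 191230) - 161239)*(k(6*123) - 215241)) = 1/((√(-204813 + 191230) - 161239)*(-253 - 215241)) = 1/((√(-13583) - 161239)*(-215494)) = 1/((17*I*√47 - 161239)*(-215494)) = 1/((-161239 + 17*I*√47)*(-215494)) = 1/(34746037066 - 3663398*I*√47)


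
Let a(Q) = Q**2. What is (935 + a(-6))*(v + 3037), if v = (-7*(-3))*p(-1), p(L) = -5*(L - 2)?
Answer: 3254792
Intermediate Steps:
p(L) = 10 - 5*L (p(L) = -5*(-2 + L) = 10 - 5*L)
v = 315 (v = (-7*(-3))*(10 - 5*(-1)) = 21*(10 + 5) = 21*15 = 315)
(935 + a(-6))*(v + 3037) = (935 + (-6)**2)*(315 + 3037) = (935 + 36)*3352 = 971*3352 = 3254792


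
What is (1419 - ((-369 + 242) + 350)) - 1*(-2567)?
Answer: 3763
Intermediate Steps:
(1419 - ((-369 + 242) + 350)) - 1*(-2567) = (1419 - (-127 + 350)) + 2567 = (1419 - 1*223) + 2567 = (1419 - 223) + 2567 = 1196 + 2567 = 3763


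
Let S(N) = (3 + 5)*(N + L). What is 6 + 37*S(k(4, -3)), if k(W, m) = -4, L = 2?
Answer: -586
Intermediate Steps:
S(N) = 16 + 8*N (S(N) = (3 + 5)*(N + 2) = 8*(2 + N) = 16 + 8*N)
6 + 37*S(k(4, -3)) = 6 + 37*(16 + 8*(-4)) = 6 + 37*(16 - 32) = 6 + 37*(-16) = 6 - 592 = -586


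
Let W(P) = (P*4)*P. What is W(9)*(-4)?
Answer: -1296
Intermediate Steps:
W(P) = 4*P**2 (W(P) = (4*P)*P = 4*P**2)
W(9)*(-4) = (4*9**2)*(-4) = (4*81)*(-4) = 324*(-4) = -1296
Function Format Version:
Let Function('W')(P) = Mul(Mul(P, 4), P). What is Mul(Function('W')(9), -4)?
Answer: -1296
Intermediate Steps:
Function('W')(P) = Mul(4, Pow(P, 2)) (Function('W')(P) = Mul(Mul(4, P), P) = Mul(4, Pow(P, 2)))
Mul(Function('W')(9), -4) = Mul(Mul(4, Pow(9, 2)), -4) = Mul(Mul(4, 81), -4) = Mul(324, -4) = -1296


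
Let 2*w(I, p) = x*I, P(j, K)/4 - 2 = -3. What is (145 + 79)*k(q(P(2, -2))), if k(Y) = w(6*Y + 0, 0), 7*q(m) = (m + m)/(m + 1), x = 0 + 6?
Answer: 1536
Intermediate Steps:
x = 6
P(j, K) = -4 (P(j, K) = 8 + 4*(-3) = 8 - 12 = -4)
w(I, p) = 3*I (w(I, p) = (6*I)/2 = 3*I)
q(m) = 2*m/(7*(1 + m)) (q(m) = ((m + m)/(m + 1))/7 = ((2*m)/(1 + m))/7 = (2*m/(1 + m))/7 = 2*m/(7*(1 + m)))
k(Y) = 18*Y (k(Y) = 3*(6*Y + 0) = 3*(6*Y) = 18*Y)
(145 + 79)*k(q(P(2, -2))) = (145 + 79)*(18*((2/7)*(-4)/(1 - 4))) = 224*(18*((2/7)*(-4)/(-3))) = 224*(18*((2/7)*(-4)*(-⅓))) = 224*(18*(8/21)) = 224*(48/7) = 1536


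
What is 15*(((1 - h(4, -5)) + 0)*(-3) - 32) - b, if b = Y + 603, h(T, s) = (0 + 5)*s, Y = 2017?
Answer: -4270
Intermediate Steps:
h(T, s) = 5*s
b = 2620 (b = 2017 + 603 = 2620)
15*(((1 - h(4, -5)) + 0)*(-3) - 32) - b = 15*(((1 - 5*(-5)) + 0)*(-3) - 32) - 1*2620 = 15*(((1 - 1*(-25)) + 0)*(-3) - 32) - 2620 = 15*(((1 + 25) + 0)*(-3) - 32) - 2620 = 15*((26 + 0)*(-3) - 32) - 2620 = 15*(26*(-3) - 32) - 2620 = 15*(-78 - 32) - 2620 = 15*(-110) - 2620 = -1650 - 2620 = -4270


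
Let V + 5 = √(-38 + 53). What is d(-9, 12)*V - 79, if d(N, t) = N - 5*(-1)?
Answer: -59 - 4*√15 ≈ -74.492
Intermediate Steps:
d(N, t) = 5 + N (d(N, t) = N + 5 = 5 + N)
V = -5 + √15 (V = -5 + √(-38 + 53) = -5 + √15 ≈ -1.1270)
d(-9, 12)*V - 79 = (5 - 9)*(-5 + √15) - 79 = -4*(-5 + √15) - 79 = (20 - 4*√15) - 79 = -59 - 4*√15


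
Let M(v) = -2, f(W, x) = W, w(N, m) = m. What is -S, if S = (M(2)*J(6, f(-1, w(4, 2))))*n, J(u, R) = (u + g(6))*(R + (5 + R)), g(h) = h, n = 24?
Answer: 1728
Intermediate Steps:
J(u, R) = (5 + 2*R)*(6 + u) (J(u, R) = (u + 6)*(R + (5 + R)) = (6 + u)*(5 + 2*R) = (5 + 2*R)*(6 + u))
S = -1728 (S = -2*(30 + 5*6 + 12*(-1) + 2*(-1)*6)*24 = -2*(30 + 30 - 12 - 12)*24 = -2*36*24 = -72*24 = -1728)
-S = -1*(-1728) = 1728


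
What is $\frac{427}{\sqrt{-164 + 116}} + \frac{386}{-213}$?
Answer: $- \frac{386}{213} - \frac{427 i \sqrt{3}}{12} \approx -1.8122 - 61.632 i$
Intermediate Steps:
$\frac{427}{\sqrt{-164 + 116}} + \frac{386}{-213} = \frac{427}{\sqrt{-48}} + 386 \left(- \frac{1}{213}\right) = \frac{427}{4 i \sqrt{3}} - \frac{386}{213} = 427 \left(- \frac{i \sqrt{3}}{12}\right) - \frac{386}{213} = - \frac{427 i \sqrt{3}}{12} - \frac{386}{213} = - \frac{386}{213} - \frac{427 i \sqrt{3}}{12}$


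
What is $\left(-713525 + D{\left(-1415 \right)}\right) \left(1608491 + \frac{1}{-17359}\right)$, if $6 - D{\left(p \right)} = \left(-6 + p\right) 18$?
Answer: $- \frac{19208547758463188}{17359} \approx -1.1065 \cdot 10^{12}$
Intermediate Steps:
$D{\left(p \right)} = 114 - 18 p$ ($D{\left(p \right)} = 6 - \left(-6 + p\right) 18 = 6 - \left(-108 + 18 p\right) = 114 - 18 p$)
$\left(-713525 + D{\left(-1415 \right)}\right) \left(1608491 + \frac{1}{-17359}\right) = \left(-713525 + \left(114 - -25470\right)\right) \left(1608491 + \frac{1}{-17359}\right) = \left(-713525 + \left(114 + 25470\right)\right) \left(1608491 - \frac{1}{17359}\right) = \left(-713525 + 25584\right) \frac{27921795268}{17359} = \left(-687941\right) \frac{27921795268}{17359} = - \frac{19208547758463188}{17359}$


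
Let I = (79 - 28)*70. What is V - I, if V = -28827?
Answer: -32397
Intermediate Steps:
I = 3570 (I = 51*70 = 3570)
V - I = -28827 - 1*3570 = -28827 - 3570 = -32397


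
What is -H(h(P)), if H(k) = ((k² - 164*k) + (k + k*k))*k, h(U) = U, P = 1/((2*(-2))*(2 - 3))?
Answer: 325/32 ≈ 10.156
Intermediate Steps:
P = ¼ (P = 1/(-4*(-1)) = 1/4 = ¼ ≈ 0.25000)
H(k) = k*(-163*k + 2*k²) (H(k) = ((k² - 164*k) + (k + k²))*k = (-163*k + 2*k²)*k = k*(-163*k + 2*k²))
-H(h(P)) = -(¼)²*(-163 + 2*(¼)) = -(-163 + ½)/16 = -(-325)/(16*2) = -1*(-325/32) = 325/32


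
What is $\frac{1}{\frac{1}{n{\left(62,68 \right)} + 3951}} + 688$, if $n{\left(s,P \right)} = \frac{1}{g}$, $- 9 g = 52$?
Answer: $\frac{241219}{52} \approx 4638.8$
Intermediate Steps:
$g = - \frac{52}{9}$ ($g = \left(- \frac{1}{9}\right) 52 = - \frac{52}{9} \approx -5.7778$)
$n{\left(s,P \right)} = - \frac{9}{52}$ ($n{\left(s,P \right)} = \frac{1}{- \frac{52}{9}} = - \frac{9}{52}$)
$\frac{1}{\frac{1}{n{\left(62,68 \right)} + 3951}} + 688 = \frac{1}{\frac{1}{- \frac{9}{52} + 3951}} + 688 = \frac{1}{\frac{1}{\frac{205443}{52}}} + 688 = \frac{1}{\frac{52}{205443}} + 688 = \frac{205443}{52} + 688 = \frac{241219}{52}$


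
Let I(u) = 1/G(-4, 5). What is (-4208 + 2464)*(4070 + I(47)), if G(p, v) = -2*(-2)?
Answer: -7098516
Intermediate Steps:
G(p, v) = 4
I(u) = 1/4
(-4208 + 2464)*(4070 + I(47)) = (-4208 + 2464)*(4070 + 1/4) = -1744*16281/4 = -7098516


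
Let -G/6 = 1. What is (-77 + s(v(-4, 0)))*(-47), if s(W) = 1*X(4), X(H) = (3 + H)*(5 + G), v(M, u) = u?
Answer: 3948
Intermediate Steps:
G = -6 (G = -6*1 = -6)
X(H) = -3 - H (X(H) = (3 + H)*(5 - 6) = (3 + H)*(-1) = -3 - H)
s(W) = -7 (s(W) = 1*(-3 - 1*4) = 1*(-3 - 4) = 1*(-7) = -7)
(-77 + s(v(-4, 0)))*(-47) = (-77 - 7)*(-47) = -84*(-47) = 3948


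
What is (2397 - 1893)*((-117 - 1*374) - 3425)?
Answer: -1973664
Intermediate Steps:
(2397 - 1893)*((-117 - 1*374) - 3425) = 504*((-117 - 374) - 3425) = 504*(-491 - 3425) = 504*(-3916) = -1973664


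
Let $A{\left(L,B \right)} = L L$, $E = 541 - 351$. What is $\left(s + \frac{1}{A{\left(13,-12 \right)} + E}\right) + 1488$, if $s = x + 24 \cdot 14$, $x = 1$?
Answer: $\frac{655176}{359} \approx 1825.0$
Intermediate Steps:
$E = 190$
$A{\left(L,B \right)} = L^{2}$
$s = 337$ ($s = 1 + 24 \cdot 14 = 1 + 336 = 337$)
$\left(s + \frac{1}{A{\left(13,-12 \right)} + E}\right) + 1488 = \left(337 + \frac{1}{13^{2} + 190}\right) + 1488 = \left(337 + \frac{1}{169 + 190}\right) + 1488 = \left(337 + \frac{1}{359}\right) + 1488 = \frac{120984}{359} + 1488 = \frac{655176}{359}$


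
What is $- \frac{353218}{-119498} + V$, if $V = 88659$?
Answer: $\frac{5297463200}{59749} \approx 88662.0$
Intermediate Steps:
$- \frac{353218}{-119498} + V = - \frac{353218}{-119498} + 88659 = \left(-353218\right) \left(- \frac{1}{119498}\right) + 88659 = \frac{176609}{59749} + 88659 = \frac{5297463200}{59749}$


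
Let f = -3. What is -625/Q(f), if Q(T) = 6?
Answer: -625/6 ≈ -104.17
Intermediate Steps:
-625/Q(f) = -625/6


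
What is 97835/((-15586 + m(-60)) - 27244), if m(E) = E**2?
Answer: -19567/7846 ≈ -2.4939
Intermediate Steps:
97835/((-15586 + m(-60)) - 27244) = 97835/((-15586 + (-60)**2) - 27244) = 97835/((-15586 + 3600) - 27244) = 97835/(-11986 - 27244) = 97835/(-39230) = 97835*(-1/39230) = -19567/7846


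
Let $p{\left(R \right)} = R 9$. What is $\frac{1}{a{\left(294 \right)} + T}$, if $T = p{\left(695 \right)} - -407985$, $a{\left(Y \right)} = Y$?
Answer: $\frac{1}{414534} \approx 2.4123 \cdot 10^{-6}$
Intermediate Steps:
$p{\left(R \right)} = 9 R$
$T = 414240$ ($T = 9 \cdot 695 - -407985 = 6255 + 407985 = 414240$)
$\frac{1}{a{\left(294 \right)} + T} = \frac{1}{294 + 414240} = \frac{1}{414534}$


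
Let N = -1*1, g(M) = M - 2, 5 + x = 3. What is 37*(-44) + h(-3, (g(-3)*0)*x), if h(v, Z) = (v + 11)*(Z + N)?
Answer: -1636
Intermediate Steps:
x = -2 (x = -5 + 3 = -2)
g(M) = -2 + M
N = -1
h(v, Z) = (-1 + Z)*(11 + v) (h(v, Z) = (v + 11)*(Z - 1) = (11 + v)*(-1 + Z) = (-1 + Z)*(11 + v))
37*(-44) + h(-3, (g(-3)*0)*x) = 37*(-44) + (-11 - 1*(-3) + 11*(((-2 - 3)*0)*(-2)) + (((-2 - 3)*0)*(-2))*(-3)) = -1628 + (-11 + 3 + 11*(-5*0*(-2)) + (-5*0*(-2))*(-3)) = -1628 + (-11 + 3 + 11*(0*(-2)) + (0*(-2))*(-3)) = -1628 + (-11 + 3 + 11*0 + 0*(-3)) = -1628 + (-11 + 3 + 0 + 0) = -1628 - 8 = -1636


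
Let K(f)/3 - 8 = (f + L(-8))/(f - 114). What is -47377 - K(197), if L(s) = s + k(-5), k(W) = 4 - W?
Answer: -3934877/83 ≈ -47408.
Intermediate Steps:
L(s) = 9 + s (L(s) = s + (4 - 1*(-5)) = s + (4 + 5) = s + 9 = 9 + s)
K(f) = 24 + 3*(1 + f)/(-114 + f) (K(f) = 24 + 3*((f + (9 - 8))/(f - 114)) = 24 + 3*((f + 1)/(-114 + f)) = 24 + 3*((1 + f)/(-114 + f)) = 24 + 3*(1 + f)/(-114 + f))
-47377 - K(197) = -47377 - 3*(-911 + 9*197)/(-114 + 197) = -47377 - 3*(-911 + 1773)/83 = -47377 - 3*862/83 = -47377 - 1*2586/83 = -47377 - 2586/83 = -3934877/83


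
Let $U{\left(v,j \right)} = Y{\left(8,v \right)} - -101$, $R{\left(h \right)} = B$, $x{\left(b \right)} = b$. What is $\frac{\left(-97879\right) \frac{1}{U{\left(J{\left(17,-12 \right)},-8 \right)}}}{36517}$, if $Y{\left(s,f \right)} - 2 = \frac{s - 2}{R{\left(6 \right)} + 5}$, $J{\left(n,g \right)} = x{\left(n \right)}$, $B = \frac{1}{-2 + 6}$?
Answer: $- \frac{685153}{26620893} \approx -0.025737$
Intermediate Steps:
$B = \frac{1}{4} \approx 0.25$
$R{\left(h \right)} = \frac{1}{4}$
$J{\left(n,g \right)} = n$
$Y{\left(s,f \right)} = \frac{34}{21} + \frac{4 s}{21}$ ($Y{\left(s,f \right)} = 2 + \frac{s - 2}{\frac{1}{4} + 5} = 2 + \frac{-2 + s}{\frac{21}{4}} = 2 + \left(-2 + s\right) \frac{4}{21} = 2 + \left(- \frac{8}{21} + \frac{4 s}{21}\right) = \frac{34}{21} + \frac{4 s}{21}$)
$U{\left(v,j \right)} = \frac{729}{7}$ ($U{\left(v,j \right)} = \left(\frac{34}{21} + \frac{4}{21} \cdot 8\right) - -101 = \left(\frac{34}{21} + \frac{32}{21}\right) + 101 = \frac{22}{7} + 101 = \frac{729}{7}$)
$\frac{\left(-97879\right) \frac{1}{U{\left(J{\left(17,-12 \right)},-8 \right)}}}{36517} = \frac{\left(-97879\right) \frac{1}{\frac{729}{7}}}{36517} = \left(-97879\right) \frac{7}{729} \cdot \frac{1}{36517} = \left(- \frac{685153}{729}\right) \frac{1}{36517} = - \frac{685153}{26620893}$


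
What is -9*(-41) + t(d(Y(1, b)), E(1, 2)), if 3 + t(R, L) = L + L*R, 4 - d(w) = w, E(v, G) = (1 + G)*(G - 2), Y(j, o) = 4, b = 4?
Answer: 366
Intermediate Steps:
E(v, G) = (1 + G)*(-2 + G)
d(w) = 4 - w
t(R, L) = -3 + L + L*R (t(R, L) = -3 + (L + L*R) = -3 + L + L*R)
-9*(-41) + t(d(Y(1, b)), E(1, 2)) = -9*(-41) + (-3 + (-2 + 2**2 - 1*2) + (-2 + 2**2 - 1*2)*(4 - 1*4)) = 369 + (-3 + (-2 + 4 - 2) + (-2 + 4 - 2)*(4 - 4)) = 369 + (-3 + 0 + 0*0) = 369 + (-3 + 0 + 0) = 369 - 3 = 366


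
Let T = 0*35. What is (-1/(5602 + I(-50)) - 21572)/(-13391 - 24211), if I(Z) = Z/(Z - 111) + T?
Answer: 19457340145/33915951144 ≈ 0.57369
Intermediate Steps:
T = 0
I(Z) = Z/(-111 + Z) (I(Z) = Z/(Z - 111) + 0 = Z/(-111 + Z) + 0 = Z/(-111 + Z))
(-1/(5602 + I(-50)) - 21572)/(-13391 - 24211) = (-1/(5602 - 50/(-111 - 50)) - 21572)/(-13391 - 24211) = (-1/(5602 - 50/(-161)) - 21572)/(-37602) = (-1/(5602 - 50*(-1/161)) - 21572)*(-1/37602) = (-1/(5602 + 50/161) - 21572)*(-1/37602) = (-1/901972/161 - 21572)*(-1/37602) = (-1*161/901972 - 21572)*(-1/37602) = (-161/901972 - 21572)*(-1/37602) = -19457340145/901972*(-1/37602) = 19457340145/33915951144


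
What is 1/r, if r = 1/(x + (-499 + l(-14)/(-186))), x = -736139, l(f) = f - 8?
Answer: -68507323/93 ≈ -7.3664e+5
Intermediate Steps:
l(f) = -8 + f
r = -93/68507323 (r = 1/(-736139 + (-499 + (-8 - 14)/(-186))) = 1/(-736139 + (-499 - 1/186*(-22))) = 1/(-736139 + (-499 + 11/93)) = 1/(-736139 - 46396/93) = 1/(-68507323/93) = -93/68507323 ≈ -1.3575e-6)
1/r = 1/(-93/68507323) = -68507323/93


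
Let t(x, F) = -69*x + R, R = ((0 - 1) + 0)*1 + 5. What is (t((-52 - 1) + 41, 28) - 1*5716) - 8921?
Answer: -13805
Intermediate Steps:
R = 4 (R = (-1 + 0)*1 + 5 = -1*1 + 5 = -1 + 5 = 4)
t(x, F) = 4 - 69*x (t(x, F) = -69*x + 4 = 4 - 69*x)
(t((-52 - 1) + 41, 28) - 1*5716) - 8921 = ((4 - 69*((-52 - 1) + 41)) - 1*5716) - 8921 = ((4 - 69*(-53 + 41)) - 5716) - 8921 = ((4 - 69*(-12)) - 5716) - 8921 = ((4 + 828) - 5716) - 8921 = (832 - 5716) - 8921 = -4884 - 8921 = -13805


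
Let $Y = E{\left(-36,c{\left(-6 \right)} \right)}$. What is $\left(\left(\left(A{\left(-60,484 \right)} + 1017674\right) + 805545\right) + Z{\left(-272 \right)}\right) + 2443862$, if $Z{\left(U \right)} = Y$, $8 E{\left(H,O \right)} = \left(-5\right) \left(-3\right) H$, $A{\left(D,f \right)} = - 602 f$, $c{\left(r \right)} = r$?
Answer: $\frac{7951291}{2} \approx 3.9756 \cdot 10^{6}$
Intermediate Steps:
$E{\left(H,O \right)} = \frac{15 H}{8}$ ($E{\left(H,O \right)} = \frac{\left(-5\right) \left(-3\right) H}{8} = \frac{15 H}{8}$)
$Y = - \frac{135}{2}$ ($Y = \frac{15}{8} \left(-36\right) = - \frac{135}{2} \approx -67.5$)
$Z{\left(U \right)} = - \frac{135}{2}$
$\left(\left(\left(A{\left(-60,484 \right)} + 1017674\right) + 805545\right) + Z{\left(-272 \right)}\right) + 2443862 = \left(\left(\left(\left(-602\right) 484 + 1017674\right) + 805545\right) - \frac{135}{2}\right) + 2443862 = \left(\left(\left(-291368 + 1017674\right) + 805545\right) - \frac{135}{2}\right) + 2443862 = \left(\left(726306 + 805545\right) - \frac{135}{2}\right) + 2443862 = \left(1531851 - \frac{135}{2}\right) + 2443862 = \frac{3063567}{2} + 2443862 = \frac{7951291}{2}$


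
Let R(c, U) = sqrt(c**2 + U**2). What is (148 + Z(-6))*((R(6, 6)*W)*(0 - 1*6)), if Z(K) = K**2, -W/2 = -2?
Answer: -26496*sqrt(2) ≈ -37471.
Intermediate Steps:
W = 4 (W = -2*(-2) = 4)
R(c, U) = sqrt(U**2 + c**2)
(148 + Z(-6))*((R(6, 6)*W)*(0 - 1*6)) = (148 + (-6)**2)*((sqrt(6**2 + 6**2)*4)*(0 - 1*6)) = (148 + 36)*((sqrt(36 + 36)*4)*(0 - 6)) = 184*((sqrt(72)*4)*(-6)) = 184*(((6*sqrt(2))*4)*(-6)) = 184*((24*sqrt(2))*(-6)) = 184*(-144*sqrt(2)) = -26496*sqrt(2)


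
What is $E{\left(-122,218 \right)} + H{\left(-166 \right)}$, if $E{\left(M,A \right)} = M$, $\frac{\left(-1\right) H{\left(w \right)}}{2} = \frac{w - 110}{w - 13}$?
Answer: $- \frac{22390}{179} \approx -125.08$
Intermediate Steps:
$H{\left(w \right)} = - \frac{2 \left(-110 + w\right)}{-13 + w}$ ($H{\left(w \right)} = - 2 \frac{w - 110}{w - 13} = - 2 \frac{-110 + w}{-13 + w} = - \frac{2 \left(-110 + w\right)}{-13 + w}$)
$E{\left(-122,218 \right)} + H{\left(-166 \right)} = -122 + \frac{2 \left(110 - -166\right)}{-13 - 166} = -122 + \frac{2 \left(110 + 166\right)}{-179} = -122 + 2 \left(- \frac{1}{179}\right) 276 = -122 - \frac{552}{179} = - \frac{22390}{179}$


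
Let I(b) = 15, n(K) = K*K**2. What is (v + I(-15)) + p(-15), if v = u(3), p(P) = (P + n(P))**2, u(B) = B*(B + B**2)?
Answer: 11492151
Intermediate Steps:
n(K) = K**3
p(P) = (P + P**3)**2
v = 36 (v = 3**2*(1 + 3) = 9*4 = 36)
(v + I(-15)) + p(-15) = (36 + 15) + (-15)**2*(1 + (-15)**2)**2 = 51 + 225*(1 + 225)**2 = 51 + 225*226**2 = 51 + 225*51076 = 51 + 11492100 = 11492151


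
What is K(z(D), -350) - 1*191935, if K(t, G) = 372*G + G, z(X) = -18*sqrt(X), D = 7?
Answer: -322485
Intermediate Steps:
K(t, G) = 373*G
K(z(D), -350) - 1*191935 = 373*(-350) - 1*191935 = -130550 - 191935 = -322485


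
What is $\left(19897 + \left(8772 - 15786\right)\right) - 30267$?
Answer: $-17384$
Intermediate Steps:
$\left(19897 + \left(8772 - 15786\right)\right) - 30267 = \left(19897 - 7014\right) - 30267 = 12883 - 30267 = -17384$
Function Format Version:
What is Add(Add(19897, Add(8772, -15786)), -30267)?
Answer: -17384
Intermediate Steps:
Add(Add(19897, Add(8772, -15786)), -30267) = Add(Add(19897, -7014), -30267) = Add(12883, -30267) = -17384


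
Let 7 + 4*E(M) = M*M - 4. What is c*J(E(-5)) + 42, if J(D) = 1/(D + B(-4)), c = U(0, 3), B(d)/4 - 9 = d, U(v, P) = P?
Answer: 1980/47 ≈ 42.128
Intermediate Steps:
E(M) = -11/4 + M²/4 (E(M) = -7/4 + (M*M - 4)/4 = -7/4 + (M² - 4)/4 = -7/4 + (-4 + M²)/4 = -7/4 + (-1 + M²/4) = -11/4 + M²/4)
B(d) = 36 + 4*d
c = 3
J(D) = 1/(20 + D) (J(D) = 1/(D + (36 + 4*(-4))) = 1/(D + (36 - 16)) = 1/(D + 20) = 1/(20 + D))
c*J(E(-5)) + 42 = 3/(20 + (-11/4 + (¼)*(-5)²)) + 42 = 3/(20 + (-11/4 + (¼)*25)) + 42 = 3/(20 + (-11/4 + 25/4)) + 42 = 3/(20 + 7/2) + 42 = 3/(47/2) + 42 = 3*(2/47) + 42 = 6/47 + 42 = 1980/47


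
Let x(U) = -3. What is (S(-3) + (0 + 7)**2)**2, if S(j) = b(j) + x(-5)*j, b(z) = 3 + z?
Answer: 3364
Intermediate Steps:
S(j) = 3 - 2*j (S(j) = (3 + j) - 3*j = 3 - 2*j)
(S(-3) + (0 + 7)**2)**2 = ((3 - 2*(-3)) + (0 + 7)**2)**2 = ((3 + 6) + 7**2)**2 = (9 + 49)**2 = 58**2 = 3364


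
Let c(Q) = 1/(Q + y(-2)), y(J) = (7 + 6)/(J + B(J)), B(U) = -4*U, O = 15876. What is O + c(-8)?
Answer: 555654/35 ≈ 15876.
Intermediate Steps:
y(J) = -13/(3*J) (y(J) = (7 + 6)/(J - 4*J) = 13/((-3*J)) = 13*(-1/(3*J)) = -13/(3*J))
c(Q) = 1/(13/6 + Q) (c(Q) = 1/(Q - 13/3/(-2)) = 1/(Q - 13/3*(-½)) = 1/(Q + 13/6) = 1/(13/6 + Q))
O + c(-8) = 15876 + 6/(13 + 6*(-8)) = 15876 + 6/(13 - 48) = 15876 + 6/(-35) = 15876 + 6*(-1/35) = 15876 - 6/35 = 555654/35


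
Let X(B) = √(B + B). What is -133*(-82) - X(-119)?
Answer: 10906 - I*√238 ≈ 10906.0 - 15.427*I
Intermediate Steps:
X(B) = √2*√B (X(B) = √(2*B) = √2*√B)
-133*(-82) - X(-119) = -133*(-82) - √2*√(-119) = 10906 - √2*I*√119 = 10906 - I*√238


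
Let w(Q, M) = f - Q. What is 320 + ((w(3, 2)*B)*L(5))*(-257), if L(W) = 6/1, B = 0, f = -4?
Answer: 320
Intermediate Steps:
L(W) = 6 (L(W) = 6*1 = 6)
w(Q, M) = -4 - Q
320 + ((w(3, 2)*B)*L(5))*(-257) = 320 + (((-4 - 1*3)*0)*6)*(-257) = 320 + (((-4 - 3)*0)*6)*(-257) = 320 + (-7*0*6)*(-257) = 320 + (0*6)*(-257) = 320 + 0*(-257) = 320 + 0 = 320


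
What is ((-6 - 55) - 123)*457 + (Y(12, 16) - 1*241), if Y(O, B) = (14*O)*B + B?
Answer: -81625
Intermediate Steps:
Y(O, B) = B + 14*B*O (Y(O, B) = 14*B*O + B = B + 14*B*O)
((-6 - 55) - 123)*457 + (Y(12, 16) - 1*241) = ((-6 - 55) - 123)*457 + (16*(1 + 14*12) - 1*241) = (-61 - 123)*457 + (16*(1 + 168) - 241) = -184*457 + (16*169 - 241) = -84088 + (2704 - 241) = -84088 + 2463 = -81625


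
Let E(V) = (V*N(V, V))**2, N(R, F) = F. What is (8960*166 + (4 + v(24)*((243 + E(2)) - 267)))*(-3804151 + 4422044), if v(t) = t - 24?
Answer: 919031804052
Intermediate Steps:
v(t) = -24 + t
E(V) = V**4 (E(V) = (V*V)**2 = (V**2)**2 = V**4)
(8960*166 + (4 + v(24)*((243 + E(2)) - 267)))*(-3804151 + 4422044) = (8960*166 + (4 + (-24 + 24)*((243 + 2**4) - 267)))*(-3804151 + 4422044) = (1487360 + (4 + 0*((243 + 16) - 267)))*617893 = (1487360 + (4 + 0*(259 - 267)))*617893 = (1487360 + (4 + 0*(-8)))*617893 = (1487360 + (4 + 0))*617893 = (1487360 + 4)*617893 = 1487364*617893 = 919031804052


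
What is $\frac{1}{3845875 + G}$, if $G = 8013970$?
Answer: $\frac{1}{11859845} \approx 8.4318 \cdot 10^{-8}$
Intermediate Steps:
$\frac{1}{3845875 + G} = \frac{1}{3845875 + 8013970} = \frac{1}{11859845}$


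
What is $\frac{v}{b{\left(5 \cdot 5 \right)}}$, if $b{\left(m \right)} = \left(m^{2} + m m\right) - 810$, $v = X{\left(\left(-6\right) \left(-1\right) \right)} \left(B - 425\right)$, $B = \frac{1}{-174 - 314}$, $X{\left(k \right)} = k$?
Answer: $- \frac{622203}{107360} \approx -5.7955$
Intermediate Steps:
$B = - \frac{1}{488}$ ($B = \frac{1}{-488} = - \frac{1}{488} \approx -0.0020492$)
$v = - \frac{622203}{244}$ ($v = \left(-6\right) \left(-1\right) \left(- \frac{1}{488} - 425\right) = 6 \left(- \frac{207401}{488}\right) = - \frac{622203}{244} \approx -2550.0$)
$b{\left(m \right)} = -810 + 2 m^{2}$ ($b{\left(m \right)} = \left(m^{2} + m^{2}\right) - 810 = 2 m^{2} - 810 = -810 + 2 m^{2}$)
$\frac{v}{b{\left(5 \cdot 5 \right)}} = - \frac{622203}{244 \left(-810 + 2 \left(5 \cdot 5\right)^{2}\right)} = - \frac{622203}{244 \left(-810 + 2 \cdot 25^{2}\right)} = - \frac{622203}{244 \left(-810 + 2 \cdot 625\right)} = - \frac{622203}{244 \left(-810 + 1250\right)} = - \frac{622203}{244 \cdot 440} = \left(- \frac{622203}{244}\right) \frac{1}{440} = - \frac{622203}{107360}$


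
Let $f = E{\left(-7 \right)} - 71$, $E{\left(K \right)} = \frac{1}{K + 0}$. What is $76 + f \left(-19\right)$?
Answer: $\frac{9994}{7} \approx 1427.7$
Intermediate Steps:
$E{\left(K \right)} = \frac{1}{K}$
$f = - \frac{498}{7}$ ($f = \frac{1}{-7} - 71 = - \frac{1}{7} - 71 = - \frac{498}{7} \approx -71.143$)
$76 + f \left(-19\right) = 76 - - \frac{9462}{7} = 76 + \frac{9462}{7} = \frac{9994}{7}$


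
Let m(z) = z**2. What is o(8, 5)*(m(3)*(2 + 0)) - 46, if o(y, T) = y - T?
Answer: 8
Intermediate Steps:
o(8, 5)*(m(3)*(2 + 0)) - 46 = (8 - 1*5)*(3**2*(2 + 0)) - 46 = (8 - 5)*(9*2) - 46 = 3*18 - 46 = 54 - 46 = 8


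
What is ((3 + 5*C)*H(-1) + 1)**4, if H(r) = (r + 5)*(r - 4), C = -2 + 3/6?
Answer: 68574961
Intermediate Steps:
C = -3/2 (C = -2 + 3*(1/6) = -2 + 1/2 = -3/2 ≈ -1.5000)
H(r) = (-4 + r)*(5 + r) (H(r) = (5 + r)*(-4 + r) = (-4 + r)*(5 + r))
((3 + 5*C)*H(-1) + 1)**4 = ((3 + 5*(-3/2))*(-20 - 1 + (-1)**2) + 1)**4 = ((3 - 15/2)*(-20 - 1 + 1) + 1)**4 = (-9/2*(-20) + 1)**4 = (90 + 1)**4 = 91**4 = 68574961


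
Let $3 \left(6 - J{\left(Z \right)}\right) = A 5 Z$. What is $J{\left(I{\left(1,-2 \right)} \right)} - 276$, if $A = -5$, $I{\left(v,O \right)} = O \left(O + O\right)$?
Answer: $- \frac{610}{3} \approx -203.33$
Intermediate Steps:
$I{\left(v,O \right)} = 2 O^{2}$ ($I{\left(v,O \right)} = O 2 O = 2 O^{2}$)
$J{\left(Z \right)} = 6 + \frac{25 Z}{3}$ ($J{\left(Z \right)} = 6 - \frac{\left(-5\right) 5 Z}{3} = 6 - \frac{\left(-25\right) Z}{3} = 6 + \frac{25 Z}{3}$)
$J{\left(I{\left(1,-2 \right)} \right)} - 276 = \left(6 + \frac{25 \cdot 2 \left(-2\right)^{2}}{3}\right) - 276 = \left(6 + \frac{25 \cdot 2 \cdot 4}{3}\right) - 276 = \left(6 + \frac{25}{3} \cdot 8\right) - 276 = \left(6 + \frac{200}{3}\right) - 276 = \frac{218}{3} - 276 = - \frac{610}{3}$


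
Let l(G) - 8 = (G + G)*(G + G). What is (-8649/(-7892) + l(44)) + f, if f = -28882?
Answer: -166749311/7892 ≈ -21129.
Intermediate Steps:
l(G) = 8 + 4*G**2 (l(G) = 8 + (G + G)*(G + G) = 8 + (2*G)*(2*G) = 8 + 4*G**2)
(-8649/(-7892) + l(44)) + f = (-8649/(-7892) + (8 + 4*44**2)) - 28882 = (-8649*(-1/7892) + (8 + 4*1936)) - 28882 = (8649/7892 + (8 + 7744)) - 28882 = (8649/7892 + 7752) - 28882 = 61187433/7892 - 28882 = -166749311/7892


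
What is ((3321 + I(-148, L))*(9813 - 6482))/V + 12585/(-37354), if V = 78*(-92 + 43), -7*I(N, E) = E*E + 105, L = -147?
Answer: -2274785998/11897249 ≈ -191.20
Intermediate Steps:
I(N, E) = -15 - E²/7 (I(N, E) = -(E*E + 105)/7 = -(E² + 105)/7 = -(105 + E²)/7 = -15 - E²/7)
V = -3822 (V = 78*(-49) = -3822)
((3321 + I(-148, L))*(9813 - 6482))/V + 12585/(-37354) = ((3321 + (-15 - ⅐*(-147)²))*(9813 - 6482))/(-3822) + 12585/(-37354) = ((3321 + (-15 - ⅐*21609))*3331)*(-1/3822) + 12585*(-1/37354) = ((3321 + (-15 - 3087))*3331)*(-1/3822) - 12585/37354 = ((3321 - 3102)*3331)*(-1/3822) - 12585/37354 = (219*3331)*(-1/3822) - 12585/37354 = 729489*(-1/3822) - 12585/37354 = -243163/1274 - 12585/37354 = -2274785998/11897249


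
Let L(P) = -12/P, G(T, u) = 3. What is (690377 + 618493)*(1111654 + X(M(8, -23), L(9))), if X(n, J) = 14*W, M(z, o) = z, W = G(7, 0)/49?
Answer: 10185081850080/7 ≈ 1.4550e+12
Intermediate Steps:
W = 3/49 ≈ 0.061224
X(n, J) = 6/7 (X(n, J) = 14*(3/49) = 6/7)
(690377 + 618493)*(1111654 + X(M(8, -23), L(9))) = (690377 + 618493)*(1111654 + 6/7) = 1308870*(7781584/7) = 10185081850080/7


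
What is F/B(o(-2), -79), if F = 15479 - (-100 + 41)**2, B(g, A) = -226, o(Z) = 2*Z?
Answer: -5999/113 ≈ -53.089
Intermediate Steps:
F = 11998 (F = 15479 - 1*(-59)**2 = 15479 - 1*3481 = 15479 - 3481 = 11998)
F/B(o(-2), -79) = 11998/(-226) = 11998*(-1/226) = -5999/113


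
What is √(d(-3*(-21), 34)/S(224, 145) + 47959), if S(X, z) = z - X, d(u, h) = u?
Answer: 23*√565798/79 ≈ 218.99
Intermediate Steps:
√(d(-3*(-21), 34)/S(224, 145) + 47959) = √((-3*(-21))/(145 - 1*224) + 47959) = √(63/(145 - 224) + 47959) = √(63/(-79) + 47959) = √(63*(-1/79) + 47959) = √(-63/79 + 47959) = √(3788698/79) = 23*√565798/79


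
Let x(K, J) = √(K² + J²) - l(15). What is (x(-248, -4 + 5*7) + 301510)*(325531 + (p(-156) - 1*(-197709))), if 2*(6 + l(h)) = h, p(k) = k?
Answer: 157714272214 + 16215604*√65 ≈ 1.5785e+11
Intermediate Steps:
l(h) = -6 + h/2
x(K, J) = -3/2 + √(J² + K²) (x(K, J) = √(K² + J²) - (-6 + (½)*15) = √(J² + K²) - (-6 + 15/2) = √(J² + K²) - 1*3/2 = √(J² + K²) - 3/2 = -3/2 + √(J² + K²))
(x(-248, -4 + 5*7) + 301510)*(325531 + (p(-156) - 1*(-197709))) = ((-3/2 + √((-4 + 5*7)² + (-248)²)) + 301510)*(325531 + (-156 - 1*(-197709))) = ((-3/2 + √((-4 + 35)² + 61504)) + 301510)*(325531 + (-156 + 197709)) = ((-3/2 + √(31² + 61504)) + 301510)*(325531 + 197553) = ((-3/2 + √(961 + 61504)) + 301510)*523084 = ((-3/2 + √62465) + 301510)*523084 = ((-3/2 + 31*√65) + 301510)*523084 = (603017/2 + 31*√65)*523084 = 157714272214 + 16215604*√65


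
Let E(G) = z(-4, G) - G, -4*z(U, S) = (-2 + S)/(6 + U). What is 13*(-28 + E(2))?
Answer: -390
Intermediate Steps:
z(U, S) = -(-2 + S)/(4*(6 + U))
E(G) = 1/4 - 9*G/8 (E(G) = (2 - G)/(4*(6 - 4)) - G = (1/4)*(2 - G)/2 - G = (1/4)*(1/2)*(2 - G) - G = (1/4 - G/8) - G = 1/4 - 9*G/8)
13*(-28 + E(2)) = 13*(-28 + (1/4 - 9/8*2)) = 13*(-28 + (1/4 - 9/4)) = 13*(-28 - 2) = 13*(-30) = -390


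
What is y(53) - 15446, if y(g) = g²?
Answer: -12637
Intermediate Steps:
y(53) - 15446 = 53² - 15446 = 2809 - 15446 = -12637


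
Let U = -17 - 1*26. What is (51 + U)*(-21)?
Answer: -168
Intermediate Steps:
U = -43 (U = -17 - 26 = -43)
(51 + U)*(-21) = (51 - 43)*(-21) = 8*(-21) = -168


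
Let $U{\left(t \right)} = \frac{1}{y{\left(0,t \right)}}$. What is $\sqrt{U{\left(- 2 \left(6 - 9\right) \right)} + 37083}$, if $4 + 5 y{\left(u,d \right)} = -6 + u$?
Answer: $\frac{\sqrt{148330}}{2} \approx 192.57$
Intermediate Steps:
$y{\left(u,d \right)} = -2 + \frac{u}{5}$ ($y{\left(u,d \right)} = - \frac{4}{5} + \frac{-6 + u}{5} = - \frac{4}{5} + \left(- \frac{6}{5} + \frac{u}{5}\right) = -2 + \frac{u}{5}$)
$U{\left(t \right)} = - \frac{1}{2}$ ($U{\left(t \right)} = \frac{1}{-2 + \frac{1}{5} \cdot 0} = \frac{1}{-2 + 0} = \frac{1}{-2} = - \frac{1}{2}$)
$\sqrt{U{\left(- 2 \left(6 - 9\right) \right)} + 37083} = \sqrt{- \frac{1}{2} + 37083} = \sqrt{\frac{74165}{2}} = \frac{\sqrt{148330}}{2}$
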